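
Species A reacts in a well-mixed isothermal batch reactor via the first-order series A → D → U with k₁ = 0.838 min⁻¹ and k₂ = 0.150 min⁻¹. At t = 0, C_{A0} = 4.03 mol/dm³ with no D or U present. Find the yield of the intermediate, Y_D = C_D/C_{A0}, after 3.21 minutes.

Solving the coupled first-order balances gives C_D(t) = [k₁/(k₂−k₁)]·C_{A0}·(e^(−k₁t) − e^(−k₂t)).
e^(−k₁t) = e^(−0.838×3.21) = e^(−2.690) = 0.06788; e^(−k₂t) = e^(−0.4815) = 0.6179.
C_D = 0.838×4.03/(0.150−0.838) × (0.06788−0.6179) = (-4.909)×(-0.5500) = 2.700 mol/dm³.
Y_D = C_D/C_{A0} = 2.700/4.03 = 0.670.

0.670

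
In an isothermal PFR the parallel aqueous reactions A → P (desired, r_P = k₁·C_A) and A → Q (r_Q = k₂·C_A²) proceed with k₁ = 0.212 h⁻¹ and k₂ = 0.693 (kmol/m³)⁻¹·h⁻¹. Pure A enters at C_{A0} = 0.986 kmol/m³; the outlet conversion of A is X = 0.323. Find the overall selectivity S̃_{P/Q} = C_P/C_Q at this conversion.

C_A = C_{A0}(1−X) = 0.6675 kmol/m³.
Along a PFR/batch, dC_P/dC_A = −r_P/(r_P+r_Q) = −k₁/(k₁+k₂·C_A).
Integrating from C_{A0} to C_A: C_P = (0.212/0.693)·ln[(0.212+0.693·0.986)/(0.212+0.693·0.668)] = 0.3059·ln(0.8953/0.6746) = 0.08659 kmol/m³.
C_Q = (C_{A0}−C_A)−C_P = 0.2319 kmol/m³; S̃_{P/Q} = 0.08659/0.2319 = 0.373.

0.373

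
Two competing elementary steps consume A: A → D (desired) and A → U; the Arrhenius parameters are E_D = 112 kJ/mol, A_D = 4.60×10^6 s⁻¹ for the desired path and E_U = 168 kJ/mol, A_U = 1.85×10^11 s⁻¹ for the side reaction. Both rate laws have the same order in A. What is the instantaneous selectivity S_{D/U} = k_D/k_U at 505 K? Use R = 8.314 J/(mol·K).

15.4

k_D/k_U = (A_D/A_U)·exp[−(E_D−E_U)/(RT)] = (A_D/A_U)·exp[(E_U−E_D)/(RT)].
(E_U−E_D)/(RT) = (168−112)×10³/(8.314×505) = 56000/4199 = 13.34.
k_D/k_U = (4.60×10^6/1.85×10^11)·exp(13.34) = 2.486×10^-5 × 6.202×10^5 = 15.4.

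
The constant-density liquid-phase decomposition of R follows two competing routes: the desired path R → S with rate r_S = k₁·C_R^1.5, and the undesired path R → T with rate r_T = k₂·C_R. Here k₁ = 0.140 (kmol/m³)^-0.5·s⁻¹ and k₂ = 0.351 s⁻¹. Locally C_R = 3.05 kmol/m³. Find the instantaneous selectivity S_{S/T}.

0.697

S_{S/T} = r_S/r_T = (k₁·C_R^1.5)/(k₂·C_R) = (k₁/k₂)·C_R^0.5.
= (0.140×3.050^1.5) / (0.351×3.050) = 0.7457/1.071 = 0.697.
Since the desired path is higher order in R, keeping C_R high (PFR or concentrated feed) favours S.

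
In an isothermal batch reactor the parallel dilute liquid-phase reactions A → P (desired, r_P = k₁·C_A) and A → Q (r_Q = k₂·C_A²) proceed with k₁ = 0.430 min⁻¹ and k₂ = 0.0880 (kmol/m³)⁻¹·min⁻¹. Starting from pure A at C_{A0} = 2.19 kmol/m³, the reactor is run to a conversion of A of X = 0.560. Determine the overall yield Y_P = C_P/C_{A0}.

C_A = C_{A0}(1−X) = 0.9636 kmol/m³.
Along a PFR/batch, dC_P/dC_A = −r_P/(r_P+r_Q) = −k₁/(k₁+k₂·C_A).
Integrating from C_{A0} to C_A: C_P = (0.430/0.0880)·ln[(0.430+0.0880·2.19)/(0.430+0.0880·0.964)] = 4.886·ln(0.6227/0.5148) = 0.9300 kmol/m³.
Y_P = C_P/C_{A0} = 0.9300/2.19 = 0.425.

0.425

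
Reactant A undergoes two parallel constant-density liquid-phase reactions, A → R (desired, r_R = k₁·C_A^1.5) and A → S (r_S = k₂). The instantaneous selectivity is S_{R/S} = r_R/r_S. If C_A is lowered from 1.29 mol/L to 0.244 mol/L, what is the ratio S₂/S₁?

0.0823

S_{R/S} = (k₁/k₂)·C_A^1.5, so S₂/S₁ = (C_{A,2}/C_{A,1})^1.5.
= (0.244/1.29)^1.5 = (0.1891)^1.5 = 0.0823.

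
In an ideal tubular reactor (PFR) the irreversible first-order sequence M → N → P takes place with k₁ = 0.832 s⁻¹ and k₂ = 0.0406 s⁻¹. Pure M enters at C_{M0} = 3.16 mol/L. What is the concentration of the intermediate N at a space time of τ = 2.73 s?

For first-order series with pure M initially, C_N(τ) = k₁C_{M0}/(k₂−k₁)·(e^(−k₁τ) − e^(−k₂τ)).
e^(−k₁τ) = e^(−0.832×2.73) = e^(−2.271) = 0.1032; e^(−k₂τ) = e^(−0.1108) = 0.8951.
C_N = 0.832×3.16/(0.0406−0.832) × (0.1032−0.8951) = (-3.322)×(-0.7919) = 2.631 mol/L.

2.63 mol/L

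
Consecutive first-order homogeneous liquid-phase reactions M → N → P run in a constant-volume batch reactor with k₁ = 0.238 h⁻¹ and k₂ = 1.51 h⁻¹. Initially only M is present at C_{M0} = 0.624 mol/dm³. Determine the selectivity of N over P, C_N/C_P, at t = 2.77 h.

Solving the coupled first-order balances gives C_N(t) = [k₁/(k₂−k₁)]·C_{M0}·(e^(−k₁t) − e^(−k₂t)).
e^(−k₁t) = e^(−0.238×2.77) = e^(−0.6593) = 0.5172; e^(−k₂t) = e^(−4.183) = 0.01526.
C_N = 0.238×0.624/(1.51−0.238) × (0.5172−0.01526) = 0.1168×0.5020 = 0.05861 mol/dm³.
C_M = C_{M0}e^(−k₁t) = 0.3228 mol/dm³, so C_P = C_{M0}−C_M−C_N = 0.2426 mol/dm³; C_N/C_P = 0.242.

0.242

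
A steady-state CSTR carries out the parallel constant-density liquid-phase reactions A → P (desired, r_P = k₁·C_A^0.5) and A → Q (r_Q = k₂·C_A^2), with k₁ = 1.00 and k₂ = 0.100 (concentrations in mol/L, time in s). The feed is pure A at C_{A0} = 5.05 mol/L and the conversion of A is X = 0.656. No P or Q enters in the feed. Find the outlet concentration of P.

Exit C_A = C_{A0}(1−X) = 5.05×0.344 = 1.737 mol/L.
A CSTR operates uniformly at the exit composition, giving r_P = 1.318 and r_Q = 0.3018 (each k·C_A^n at C_A = 1.737).
Fraction of consumed A going to P: r_P/(r_P+r_Q) = 0.8137.
C_P = 0.8137·C_{A0}·X = 0.8137×5.05×0.656 = 2.70 mol/L.

2.70 mol/L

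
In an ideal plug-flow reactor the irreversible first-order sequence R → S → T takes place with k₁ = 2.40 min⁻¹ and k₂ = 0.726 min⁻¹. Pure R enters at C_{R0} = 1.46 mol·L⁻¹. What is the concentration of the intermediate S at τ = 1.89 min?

Solving the coupled first-order balances gives C_S(τ) = [k₁/(k₂−k₁)]·C_{R0}·(e^(−k₁τ) − e^(−k₂τ)).
e^(−k₁τ) = e^(−2.40×1.89) = e^(−4.536) = 0.01072; e^(−k₂τ) = e^(−1.372) = 0.2536.
C_S = 2.40×1.46/(0.726−2.40) × (0.01072−0.2536) = (-2.093)×(-0.2428) = 0.5083 mol·L⁻¹.

0.508 mol·L⁻¹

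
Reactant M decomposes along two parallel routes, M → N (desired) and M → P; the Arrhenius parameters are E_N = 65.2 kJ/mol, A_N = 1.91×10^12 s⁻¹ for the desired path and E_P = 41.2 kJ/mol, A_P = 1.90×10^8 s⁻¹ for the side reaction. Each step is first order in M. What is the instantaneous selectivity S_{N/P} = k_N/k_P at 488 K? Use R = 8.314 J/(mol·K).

k_N/k_P = (A_N/A_P)·exp[−(E_N−E_P)/(RT)] = (A_N/A_P)·exp[(E_P−E_N)/(RT)].
(E_P−E_N)/(RT) = (41.2−65.2)×10³/(8.314×488) = -24000/4057 = -5.915.
k_N/k_P = (1.91×10^12/1.90×10^8)·exp(-5.915) = 10053 × 0.002698 = 27.1.

27.1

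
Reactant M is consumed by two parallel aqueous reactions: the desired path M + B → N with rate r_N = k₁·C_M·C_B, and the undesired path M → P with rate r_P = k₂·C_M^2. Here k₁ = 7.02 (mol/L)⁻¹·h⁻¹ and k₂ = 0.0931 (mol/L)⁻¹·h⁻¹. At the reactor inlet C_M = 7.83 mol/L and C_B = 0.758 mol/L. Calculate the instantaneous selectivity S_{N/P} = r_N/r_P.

S_{N/P} = r_N/r_P = (k₁·C_M·C_B)/(k₂·C_M^2) = (k₁/k₂)·C_M⁻¹·C_B.
= (7.02×7.830×0.7580) / (0.0931×7.830^2) = 41.66/5.708 = 7.30.
The undesired path is higher order in M, so low C_M (CSTR or dilute feed) favours N.

7.30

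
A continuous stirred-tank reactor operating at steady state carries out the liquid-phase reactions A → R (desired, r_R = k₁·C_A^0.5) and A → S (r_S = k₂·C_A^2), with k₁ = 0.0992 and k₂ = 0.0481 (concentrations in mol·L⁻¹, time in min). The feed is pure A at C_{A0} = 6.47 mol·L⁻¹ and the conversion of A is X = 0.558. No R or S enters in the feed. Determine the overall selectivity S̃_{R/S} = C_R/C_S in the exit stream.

Exit C_A = C_{A0}(1−X) = 6.47×0.442 = 2.860 mol·L⁻¹.
Rates in a CSTR are evaluated at the outlet concentration: r_R = 0.0992×2.860^0.5 = 0.1678, r_S = 0.0481×2.860^2 = 0.3934.
Overall selectivity = C_R/C_S = r_Rτ/(r_Sτ) = r_R/r_S = 0.426.

0.426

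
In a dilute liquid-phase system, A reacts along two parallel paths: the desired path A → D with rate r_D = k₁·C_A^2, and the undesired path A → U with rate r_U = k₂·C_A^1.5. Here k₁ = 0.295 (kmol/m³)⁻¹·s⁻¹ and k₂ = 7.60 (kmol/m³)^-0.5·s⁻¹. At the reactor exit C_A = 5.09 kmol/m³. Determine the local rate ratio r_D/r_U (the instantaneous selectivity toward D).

S_{D/U} = r_D/r_U = (k₁·C_A^2)/(k₂·C_A^1.5) = (k₁/k₂)·C_A^0.5.
= (0.295×5.090^2) / (7.60×5.090^1.5) = 7.643/87.28 = 0.0876.
Since the desired path is higher order in A, keeping C_A high (PFR or concentrated feed) favours D.

0.0876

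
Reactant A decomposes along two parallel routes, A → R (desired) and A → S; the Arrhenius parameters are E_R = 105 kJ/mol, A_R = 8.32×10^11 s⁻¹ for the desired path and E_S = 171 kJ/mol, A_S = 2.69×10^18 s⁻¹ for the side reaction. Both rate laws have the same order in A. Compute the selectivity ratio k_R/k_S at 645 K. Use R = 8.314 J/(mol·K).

0.0685

k_R/k_S = (A_R/A_S)·exp[−(E_R−E_S)/(RT)] = (A_R/A_S)·exp[(E_S−E_R)/(RT)].
(E_S−E_R)/(RT) = (171−105)×10³/(8.314×645) = 66000/5363 = 12.31.
k_R/k_S = (8.32×10^11/2.69×10^18)·exp(12.31) = 3.093×10^-7 × 2.214×10^5 = 0.0685.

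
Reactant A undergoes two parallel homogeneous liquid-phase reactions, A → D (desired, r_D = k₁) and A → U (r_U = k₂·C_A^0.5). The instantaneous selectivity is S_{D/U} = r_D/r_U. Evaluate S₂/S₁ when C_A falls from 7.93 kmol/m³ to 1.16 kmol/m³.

2.61

S_{D/U} = (k₁/k₂)·C_A^-0.5, so S₂/S₁ = (C_{A,2}/C_{A,1})^-0.5.
= (1.16/7.93)^(-0.5) = (0.1463)^(-0.5) = 2.61.
Selectivity toward D rises as C_A falls — low-concentration operation is favoured.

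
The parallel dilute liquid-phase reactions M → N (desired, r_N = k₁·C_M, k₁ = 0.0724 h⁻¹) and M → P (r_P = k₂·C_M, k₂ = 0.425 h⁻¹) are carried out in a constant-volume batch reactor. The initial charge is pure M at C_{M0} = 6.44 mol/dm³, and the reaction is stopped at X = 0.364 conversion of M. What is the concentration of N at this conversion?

C_M = C_{M0}(1−X) = 4.096 mol/dm³.
Both paths are first order in M, so the instantaneous fraction to N is constant: dC_N/d(−C_M) = k₁/(k₁+k₂) = 0.1456.
C_N = 0.1456·(C_{M0}−C_M) = 0.1456×2.344 = 0.341 mol/dm³.

0.341 mol/dm³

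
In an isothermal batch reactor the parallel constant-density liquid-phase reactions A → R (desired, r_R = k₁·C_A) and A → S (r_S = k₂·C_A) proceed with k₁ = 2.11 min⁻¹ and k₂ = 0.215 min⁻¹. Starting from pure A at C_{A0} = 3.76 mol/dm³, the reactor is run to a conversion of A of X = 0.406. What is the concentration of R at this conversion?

1.39 mol/dm³

C_A = C_{A0}(1−X) = 2.233 mol/dm³.
Both paths are first order in A, so the instantaneous fraction to R is constant: dC_R/d(−C_A) = k₁/(k₁+k₂) = 0.9075.
C_R = 0.9075·(C_{A0}−C_A) = 0.9075×1.527 = 1.39 mol/dm³.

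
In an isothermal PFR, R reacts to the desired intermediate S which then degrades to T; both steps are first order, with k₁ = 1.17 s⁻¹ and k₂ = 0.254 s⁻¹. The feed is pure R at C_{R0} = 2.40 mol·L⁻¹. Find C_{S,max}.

Evaluating C_S at τ_opt = ln(k₂/k₁)/(k₂−k₁) gives C_{S,max}/C_{R0} = (k₁/k₂)^[k₂/(k₂−k₁)].
= (1.17/0.254)^(0.254/(0.254−1.17)) = (4.606)^(-0.2773) = 0.6547.
C_{S,max} = 0.6547×2.40 = 1.57 mol·L⁻¹.

1.57 mol·L⁻¹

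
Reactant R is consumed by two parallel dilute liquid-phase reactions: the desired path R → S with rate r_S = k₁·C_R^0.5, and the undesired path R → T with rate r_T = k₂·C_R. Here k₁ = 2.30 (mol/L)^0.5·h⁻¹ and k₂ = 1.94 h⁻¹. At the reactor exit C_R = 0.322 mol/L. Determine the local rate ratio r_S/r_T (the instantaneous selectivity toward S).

2.09

S_{S/T} = r_S/r_T = (k₁·C_R^0.5)/(k₂·C_R) = (k₁/k₂)·C_R^-0.5.
= (2.30×0.3220^0.5) / (1.94×0.3220) = 1.305/0.6247 = 2.09.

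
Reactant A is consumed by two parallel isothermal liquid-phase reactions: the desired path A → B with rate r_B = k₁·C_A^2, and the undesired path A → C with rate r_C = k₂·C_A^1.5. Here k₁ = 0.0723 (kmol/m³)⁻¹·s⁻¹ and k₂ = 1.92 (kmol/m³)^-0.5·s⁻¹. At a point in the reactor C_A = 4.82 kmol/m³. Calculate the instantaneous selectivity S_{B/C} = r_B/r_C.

0.0827

S_{B/C} = r_B/r_C = (k₁·C_A^2)/(k₂·C_A^1.5) = (k₁/k₂)·C_A^0.5.
= (0.0723×4.820^2) / (1.92×4.820^1.5) = 1.680/20.32 = 0.0827.
Since the desired path is higher order in A, keeping C_A high (PFR or concentrated feed) favours B.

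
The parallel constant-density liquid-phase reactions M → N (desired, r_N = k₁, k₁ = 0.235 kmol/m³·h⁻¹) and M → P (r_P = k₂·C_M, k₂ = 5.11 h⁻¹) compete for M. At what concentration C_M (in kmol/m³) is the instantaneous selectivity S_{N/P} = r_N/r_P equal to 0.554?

S_{N/P} = (k₁/k₂)·C_M⁻¹ ⇒ C_M = (S·k₂/k₁)^(-1).
= (0.554×5.11/0.235)^(-1) = (12.05)^(-1) = 0.0830 kmol/m³.

0.0830 kmol/m³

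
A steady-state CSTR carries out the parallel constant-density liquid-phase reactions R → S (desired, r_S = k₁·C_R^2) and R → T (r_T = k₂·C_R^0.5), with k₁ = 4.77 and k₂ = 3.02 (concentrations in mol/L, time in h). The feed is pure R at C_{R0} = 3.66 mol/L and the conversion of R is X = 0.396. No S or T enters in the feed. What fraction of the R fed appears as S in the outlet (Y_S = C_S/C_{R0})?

Exit C_R = C_{R0}(1−X) = 3.66×0.604 = 2.211 mol/L.
In a CSTR the entire volume is at exit conditions, so r_S = 4.77×2.211^2 = 23.31 and r_T = 3.02×2.211^0.5 = 4.490.
Fraction of consumed R going to S: r_S/(r_S+r_T) = 0.8385.
C_S = 0.8385·C_{R0}·X = 0.8385×3.66×0.396 = 1.22 mol/L; Y_S = C_S/C_{R0} = 0.332.

0.332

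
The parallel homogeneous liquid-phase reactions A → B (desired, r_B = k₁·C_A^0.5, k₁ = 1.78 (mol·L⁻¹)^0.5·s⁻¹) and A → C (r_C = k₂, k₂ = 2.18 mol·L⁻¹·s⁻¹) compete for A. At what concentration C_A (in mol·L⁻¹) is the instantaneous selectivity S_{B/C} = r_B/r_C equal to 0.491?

0.362 mol·L⁻¹

S_{B/C} = (k₁/k₂)·C_A^0.5 ⇒ C_A = (S·k₂/k₁)^(2).
= (0.491×2.18/1.78)^(2) = (0.6013)^(2) = 0.362 mol·L⁻¹.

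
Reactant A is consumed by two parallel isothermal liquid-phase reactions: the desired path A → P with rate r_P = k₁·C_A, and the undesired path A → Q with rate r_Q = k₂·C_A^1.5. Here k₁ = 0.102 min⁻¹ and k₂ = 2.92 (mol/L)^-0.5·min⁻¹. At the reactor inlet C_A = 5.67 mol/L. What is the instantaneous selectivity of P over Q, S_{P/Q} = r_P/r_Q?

0.0147

S_{P/Q} = r_P/r_Q = (k₁·C_A)/(k₂·C_A^1.5) = (k₁/k₂)·C_A^-0.5.
= (0.102×5.670) / (2.92×5.670^1.5) = 0.5783/39.42 = 0.0147.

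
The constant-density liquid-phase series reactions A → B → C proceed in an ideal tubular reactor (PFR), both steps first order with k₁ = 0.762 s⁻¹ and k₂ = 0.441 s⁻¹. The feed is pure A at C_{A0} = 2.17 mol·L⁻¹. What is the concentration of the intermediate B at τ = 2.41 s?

0.959 mol·L⁻¹

The intermediate concentration in a first-order A→B→C sequence is C_B = k₁C_{A0}(e^(−k₁τ) − e^(−k₂τ))/(k₂−k₁).
e^(−k₁τ) = e^(−0.762×2.41) = e^(−1.836) = 0.1594; e^(−k₂τ) = e^(−1.063) = 0.3455.
C_B = 0.762×2.17/(0.441−0.762) × (0.1594−0.3455) = (-5.151)×(-0.1861) = 0.9586 mol·L⁻¹.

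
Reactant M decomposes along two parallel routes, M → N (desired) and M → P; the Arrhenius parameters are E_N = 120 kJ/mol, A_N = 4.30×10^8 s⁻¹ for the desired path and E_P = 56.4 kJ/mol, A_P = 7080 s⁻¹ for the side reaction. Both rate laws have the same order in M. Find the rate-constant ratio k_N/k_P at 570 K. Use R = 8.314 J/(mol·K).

0.0901

Since both paths have the same order in M, the concentration cancels and S_{N/P} = k_N/k_P = (A_N/A_P)·exp[(E_P−E_N)/(RT)].
(E_P−E_N)/(RT) = (56.4−120)×10³/(8.314×570) = -63600/4739 = -13.42.
k_N/k_P = (4.30×10^8/7080)·exp(-13.42) = 60734 × 1.484×10^-6 = 0.0901.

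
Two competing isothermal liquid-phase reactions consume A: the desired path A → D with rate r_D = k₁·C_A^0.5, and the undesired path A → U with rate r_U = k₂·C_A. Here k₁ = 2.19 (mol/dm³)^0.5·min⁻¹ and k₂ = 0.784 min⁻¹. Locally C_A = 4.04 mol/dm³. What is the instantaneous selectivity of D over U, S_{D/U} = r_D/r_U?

1.39

S_{D/U} = r_D/r_U = (k₁·C_A^0.5)/(k₂·C_A) = (k₁/k₂)·C_A^-0.5.
= (2.19×4.040^0.5) / (0.784×4.040) = 4.402/3.167 = 1.39.
The undesired path is higher order in A, so low C_A (CSTR or dilute feed) favours D.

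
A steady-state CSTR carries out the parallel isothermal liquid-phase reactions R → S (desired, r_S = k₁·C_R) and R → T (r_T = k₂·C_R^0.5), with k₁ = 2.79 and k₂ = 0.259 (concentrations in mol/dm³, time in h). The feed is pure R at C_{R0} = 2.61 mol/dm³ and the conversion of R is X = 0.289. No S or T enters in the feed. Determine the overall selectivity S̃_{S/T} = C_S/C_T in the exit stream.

Exit C_R = C_{R0}(1−X) = 2.61×0.711 = 1.856 mol/dm³.
Rates in a CSTR are evaluated at the outlet concentration: r_S = 2.79×1.856 = 5.177, r_T = 0.259×1.856^0.5 = 0.3528.
Overall selectivity = C_S/C_T = r_Sτ/(r_Tτ) = r_S/r_T = 14.7.

14.7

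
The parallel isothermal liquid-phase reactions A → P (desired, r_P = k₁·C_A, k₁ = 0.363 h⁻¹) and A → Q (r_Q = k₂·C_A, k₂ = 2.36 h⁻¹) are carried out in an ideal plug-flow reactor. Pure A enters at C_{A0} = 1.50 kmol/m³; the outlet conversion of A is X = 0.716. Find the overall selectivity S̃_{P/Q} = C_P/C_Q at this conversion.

C_A = C_{A0}(1−X) = 0.4260 kmol/m³.
Both paths are first order in A, so the instantaneous fraction to P is constant: dC_P/d(−C_A) = k₁/(k₁+k₂) = 0.1333.
C_P = 0.1333·(C_{A0}−C_A) = 0.1333×1.074 = 0.143 kmol/m³.
C_Q = (C_{A0}−C_A)−C_P = 0.9308 kmol/m³; S̃_{P/Q} = 0.1432/0.9308 = 0.154.

0.154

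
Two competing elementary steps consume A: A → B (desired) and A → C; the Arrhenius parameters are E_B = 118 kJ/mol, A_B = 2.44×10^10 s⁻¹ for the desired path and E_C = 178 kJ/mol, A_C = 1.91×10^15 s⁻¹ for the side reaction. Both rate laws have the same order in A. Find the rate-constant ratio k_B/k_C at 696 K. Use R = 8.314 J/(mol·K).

Since both paths have the same order in A, the concentration cancels and S_{B/C} = k_B/k_C = (A_B/A_C)·exp[(E_C−E_B)/(RT)].
(E_C−E_B)/(RT) = (178−118)×10³/(8.314×696) = 60000/5787 = 10.37.
k_B/k_C = (2.44×10^10/1.91×10^15)·exp(10.37) = 1.277×10^-5 × 31853 = 0.407.
Since E_B < E_C, lowering the temperature improves selectivity toward B.

0.407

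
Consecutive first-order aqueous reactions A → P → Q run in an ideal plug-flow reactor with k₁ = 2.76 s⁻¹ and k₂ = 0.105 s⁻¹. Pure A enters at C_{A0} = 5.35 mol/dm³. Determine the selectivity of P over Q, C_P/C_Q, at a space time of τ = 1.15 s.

The intermediate concentration in a first-order A→B→C sequence is C_P = k₁C_{A0}(e^(−k₁τ) − e^(−k₂τ))/(k₂−k₁).
e^(−k₁τ) = e^(−2.76×1.15) = e^(−3.174) = 0.04184; e^(−k₂τ) = e^(−0.1207) = 0.8863.
C_P = 2.76×5.35/(0.105−2.76) × (0.04184−0.8863) = (-5.562)×(-0.8444) = 4.696 mol/dm³.
C_A = C_{A0}e^(−k₁τ) = 0.2238 mol/dm³, so C_Q = C_{A0}−C_A−C_P = 0.4299 mol/dm³; C_P/C_Q = 10.9.

10.9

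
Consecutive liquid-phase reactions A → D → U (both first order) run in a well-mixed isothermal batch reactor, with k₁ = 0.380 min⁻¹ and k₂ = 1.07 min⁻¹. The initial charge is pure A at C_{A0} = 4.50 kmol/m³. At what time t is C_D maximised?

1.50 min

The intermediate peaks when r₁ = r₂, i.e. k₁e^(−k₁t) = k₂e^(−k₂t), giving t_opt = ln(k₂/k₁)/(k₂−k₁).
= ln(1.07/0.380)/(1.07−0.380) = ln(2.816)/0.6900 = 1.035/0.6900 = 1.50 min.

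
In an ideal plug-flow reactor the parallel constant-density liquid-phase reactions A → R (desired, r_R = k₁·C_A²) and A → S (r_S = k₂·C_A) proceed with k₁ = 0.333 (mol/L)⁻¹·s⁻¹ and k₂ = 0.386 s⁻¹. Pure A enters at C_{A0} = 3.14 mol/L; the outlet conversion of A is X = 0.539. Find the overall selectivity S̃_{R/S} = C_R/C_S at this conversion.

C_A = C_{A0}(1−X) = 1.448 mol/L.
Along a PFR/batch, dC_S/dC_A = −r_S/(r_R+r_S) = −k₂/(k₂+k₁·C_A).
Integrating from C_{A0} to C_A: C_S = (0.386/0.333)·ln[(0.386+0.333·3.14)/(0.386+0.333·1.45)] = 1.159·ln(1.432/0.8680) = 0.5800 mol/L.
Then C_R = (C_{A0}−C_A) − C_S = 1.692 − 0.5800 = 1.112 mol/L.
S̃_{R/S} = C_R/C_S = 1.112/0.5800 = 1.92.

1.92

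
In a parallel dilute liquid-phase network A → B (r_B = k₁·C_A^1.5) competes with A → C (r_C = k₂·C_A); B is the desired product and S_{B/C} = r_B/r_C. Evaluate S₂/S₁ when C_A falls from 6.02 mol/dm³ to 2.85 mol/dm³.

0.688

S_{B/C} = (k₁/k₂)·C_A^0.5, so S₂/S₁ = (C_{A,2}/C_{A,1})^0.5.
= (2.85/6.02)^0.5 = (0.4734)^0.5 = 0.688.
Selectivity toward B falls as C_A falls — high-concentration operation is favoured.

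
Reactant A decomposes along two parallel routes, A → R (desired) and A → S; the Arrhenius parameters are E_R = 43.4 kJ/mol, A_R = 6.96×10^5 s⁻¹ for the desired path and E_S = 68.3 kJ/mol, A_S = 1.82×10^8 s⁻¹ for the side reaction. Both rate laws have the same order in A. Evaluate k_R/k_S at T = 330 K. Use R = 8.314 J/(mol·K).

33.4

k_R/k_S = (A_R/A_S)·exp[−(E_R−E_S)/(RT)] = (A_R/A_S)·exp[(E_S−E_R)/(RT)].
(E_S−E_R)/(RT) = (68.3−43.4)×10³/(8.314×330) = 24900/2744 = 9.076.
k_R/k_S = (6.96×10^5/1.82×10^8)·exp(9.076) = 0.003824 × 8739 = 33.4.
Since E_R < E_S, lowering the temperature improves selectivity toward R.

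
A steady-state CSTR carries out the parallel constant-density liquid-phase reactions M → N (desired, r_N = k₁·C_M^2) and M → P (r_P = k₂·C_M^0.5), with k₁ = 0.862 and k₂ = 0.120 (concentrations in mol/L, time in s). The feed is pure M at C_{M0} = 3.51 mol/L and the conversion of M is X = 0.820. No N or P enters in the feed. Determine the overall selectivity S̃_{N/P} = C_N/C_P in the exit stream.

3.61

Exit C_M = C_{M0}(1−X) = 3.51×0.180 = 0.6318 mol/L.
In a CSTR the entire volume is at exit conditions, so r_N = 0.862×0.6318^2 = 0.3441 and r_P = 0.120×0.6318^0.5 = 0.09538.
Overall selectivity = C_N/C_P = r_Nτ/(r_Pτ) = r_N/r_P = 3.61.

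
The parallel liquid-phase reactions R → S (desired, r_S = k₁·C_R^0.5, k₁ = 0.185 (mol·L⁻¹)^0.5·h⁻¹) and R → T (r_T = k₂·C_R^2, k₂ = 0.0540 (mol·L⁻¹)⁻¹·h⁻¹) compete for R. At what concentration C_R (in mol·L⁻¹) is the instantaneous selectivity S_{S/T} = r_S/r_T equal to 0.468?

3.77 mol·L⁻¹

S_{S/T} = (k₁/k₂)·C_R^-1.5 ⇒ C_R = (S·k₂/k₁)^(1/(-1.5)).
= (0.468×0.0540/0.185)^(-0.6667) = (0.1366)^(-0.6667) = 3.77 mol·L⁻¹.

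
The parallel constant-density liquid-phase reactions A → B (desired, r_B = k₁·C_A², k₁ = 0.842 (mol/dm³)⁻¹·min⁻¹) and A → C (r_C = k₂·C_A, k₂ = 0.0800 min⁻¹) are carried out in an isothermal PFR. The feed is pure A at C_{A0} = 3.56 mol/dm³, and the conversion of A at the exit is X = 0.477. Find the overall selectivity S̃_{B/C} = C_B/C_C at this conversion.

27.6

C_A = C_{A0}(1−X) = 1.862 mol/dm³.
Along a PFR/batch, dC_C/dC_A = −r_C/(r_B+r_C) = −k₂/(k₂+k₁·C_A).
Integrating from C_{A0} to C_A: C_C = (0.0800/0.842)·ln[(0.0800+0.842·3.56)/(0.0800+0.842·1.86)] = 0.09501·ln(3.078/1.648) = 0.05936 mol/dm³.
Then C_B = (C_{A0}−C_A) − C_C = 1.698 − 0.05936 = 1.639 mol/dm³.
S̃_{B/C} = C_B/C_C = 1.639/0.05936 = 27.6.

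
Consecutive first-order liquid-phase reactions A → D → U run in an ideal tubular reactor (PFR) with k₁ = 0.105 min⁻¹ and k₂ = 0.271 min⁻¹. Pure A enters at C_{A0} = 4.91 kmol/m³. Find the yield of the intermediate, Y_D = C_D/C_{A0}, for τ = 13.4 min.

The intermediate concentration in a first-order A→B→C sequence is C_D = k₁C_{A0}(e^(−k₁τ) − e^(−k₂τ))/(k₂−k₁).
e^(−k₁τ) = e^(−0.105×13.4) = e^(−1.407) = 0.2449; e^(−k₂τ) = e^(−3.631) = 0.02648.
C_D = 0.105×4.91/(0.271−0.105) × (0.2449−0.02648) = 3.106×0.2184 = 0.6783 kmol/m³.
Y_D = C_D/C_{A0} = 0.6783/4.91 = 0.138.

0.138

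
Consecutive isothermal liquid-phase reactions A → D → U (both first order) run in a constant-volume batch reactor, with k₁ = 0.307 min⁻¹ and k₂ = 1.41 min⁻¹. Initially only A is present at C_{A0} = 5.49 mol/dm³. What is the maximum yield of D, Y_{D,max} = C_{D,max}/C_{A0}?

At the optimum, C_{D,max}/C_{A0} = (k₁/k₂)^[k₂/(k₂−k₁)].
= (0.307/1.41)^(1.41/(1.41−0.307)) = (0.2177)^(1.278) = 0.1424.

0.142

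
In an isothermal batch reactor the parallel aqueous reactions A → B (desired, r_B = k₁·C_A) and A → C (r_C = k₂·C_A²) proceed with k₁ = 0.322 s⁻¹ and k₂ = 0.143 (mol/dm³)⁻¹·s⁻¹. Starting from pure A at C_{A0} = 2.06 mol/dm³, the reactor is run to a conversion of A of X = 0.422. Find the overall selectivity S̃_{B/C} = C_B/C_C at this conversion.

C_A = C_{A0}(1−X) = 1.191 mol/dm³.
Along a PFR/batch, dC_B/dC_A = −r_B/(r_B+r_C) = −k₁/(k₁+k₂·C_A).
Integrating from C_{A0} to C_A: C_B = (0.322/0.143)·ln[(0.322+0.143·2.06)/(0.322+0.143·1.19)] = 2.252·ln(0.6166/0.4923) = 0.5070 mol/dm³.
C_C = (C_{A0}−C_A)−C_B = 0.3623 mol/dm³; S̃_{B/C} = 0.5070/0.3623 = 1.40.

1.40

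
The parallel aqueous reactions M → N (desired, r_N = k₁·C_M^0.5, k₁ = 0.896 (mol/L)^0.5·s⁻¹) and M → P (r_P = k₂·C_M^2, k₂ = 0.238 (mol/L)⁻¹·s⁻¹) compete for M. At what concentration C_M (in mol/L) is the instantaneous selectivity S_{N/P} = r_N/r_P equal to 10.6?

S_{N/P} = (k₁/k₂)·C_M^-1.5 ⇒ C_M = (S·k₂/k₁)^(1/(-1.5)).
= (10.6×0.238/0.896)^(-0.6667) = (2.816)^(-0.6667) = 0.502 mol/L.

0.502 mol/L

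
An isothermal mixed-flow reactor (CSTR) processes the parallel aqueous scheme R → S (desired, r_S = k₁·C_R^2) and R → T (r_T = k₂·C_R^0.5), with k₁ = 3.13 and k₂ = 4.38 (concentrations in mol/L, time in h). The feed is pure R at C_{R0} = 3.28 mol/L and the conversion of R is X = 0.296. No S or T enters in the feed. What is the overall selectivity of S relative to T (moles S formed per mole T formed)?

Exit C_R = C_{R0}(1−X) = 3.28×0.704 = 2.309 mol/L.
A CSTR operates uniformly at the exit composition, giving r_S = 16.69 and r_T = 6.656 (each k·C_R^n at C_R = 2.309).
Overall selectivity = C_S/C_T = r_Sτ/(r_Tτ) = r_S/r_T = 2.51.

2.51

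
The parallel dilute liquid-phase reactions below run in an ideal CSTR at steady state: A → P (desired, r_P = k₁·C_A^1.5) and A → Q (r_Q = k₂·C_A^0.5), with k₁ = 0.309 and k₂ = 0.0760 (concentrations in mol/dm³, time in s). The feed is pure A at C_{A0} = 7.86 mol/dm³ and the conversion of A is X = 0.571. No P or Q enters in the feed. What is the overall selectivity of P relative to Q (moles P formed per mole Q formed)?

Exit C_A = C_{A0}(1−X) = 7.86×0.429 = 3.372 mol/dm³.
In a CSTR the entire volume is at exit conditions, so r_P = 0.309×3.372^1.5 = 1.913 and r_Q = 0.0760×3.372^0.5 = 0.1396.
Overall selectivity = C_P/C_Q = r_Pτ/(r_Qτ) = r_P/r_Q = 13.7.

13.7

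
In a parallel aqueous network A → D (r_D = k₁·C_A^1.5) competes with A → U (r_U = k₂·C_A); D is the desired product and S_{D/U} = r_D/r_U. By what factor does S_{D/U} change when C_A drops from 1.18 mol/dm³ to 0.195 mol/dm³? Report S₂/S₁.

0.407

S_{D/U} = (k₁/k₂)·C_A^0.5, so S₂/S₁ = (C_{A,2}/C_{A,1})^0.5.
= (0.195/1.18)^0.5 = (0.1653)^0.5 = 0.407.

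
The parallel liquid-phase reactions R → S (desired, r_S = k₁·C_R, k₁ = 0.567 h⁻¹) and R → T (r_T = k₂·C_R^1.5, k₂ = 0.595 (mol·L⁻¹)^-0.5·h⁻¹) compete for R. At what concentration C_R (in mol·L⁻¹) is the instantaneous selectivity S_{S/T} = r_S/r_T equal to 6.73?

S_{S/T} = (k₁/k₂)·C_R^-0.5 ⇒ C_R = (S·k₂/k₁)^(-2).
= (6.73×0.595/0.567)^(-2) = (7.062)^(-2) = 0.0200 mol·L⁻¹.

0.0200 mol·L⁻¹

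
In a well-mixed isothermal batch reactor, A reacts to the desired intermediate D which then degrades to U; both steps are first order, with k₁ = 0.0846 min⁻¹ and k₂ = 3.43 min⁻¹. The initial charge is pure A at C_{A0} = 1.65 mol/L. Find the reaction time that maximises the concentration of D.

For first-order series the maximum of C_D occurs at t_opt = ln(k₂/k₁)/(k₂−k₁).
= ln(3.43/0.0846)/(3.43−0.0846) = ln(40.54)/3.345 = 3.702/3.345 = 1.11 min.

1.11 min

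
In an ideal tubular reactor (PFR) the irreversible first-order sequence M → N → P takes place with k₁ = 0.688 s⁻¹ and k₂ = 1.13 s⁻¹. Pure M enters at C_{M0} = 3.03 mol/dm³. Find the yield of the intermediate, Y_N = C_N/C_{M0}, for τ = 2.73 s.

The intermediate concentration in a first-order A→B→C sequence is C_N = k₁C_{M0}(e^(−k₁τ) − e^(−k₂τ))/(k₂−k₁).
e^(−k₁τ) = e^(−0.688×2.73) = e^(−1.878) = 0.1529; e^(−k₂τ) = e^(−3.085) = 0.04573.
C_N = 0.688×3.03/(1.13−0.688) × (0.1529−0.04573) = 4.716×0.1071 = 0.5052 mol/dm³.
Y_N = C_N/C_{M0} = 0.5052/3.03 = 0.167.

0.167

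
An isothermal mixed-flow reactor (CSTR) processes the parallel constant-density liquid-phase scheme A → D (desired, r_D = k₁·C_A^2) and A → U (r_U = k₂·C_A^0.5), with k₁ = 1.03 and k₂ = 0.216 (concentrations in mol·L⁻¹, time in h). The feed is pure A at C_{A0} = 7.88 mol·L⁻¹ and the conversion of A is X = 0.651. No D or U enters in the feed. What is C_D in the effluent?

Exit C_A = C_{A0}(1−X) = 7.88×0.349 = 2.750 mol·L⁻¹.
In a CSTR the entire volume is at exit conditions, so r_D = 1.03×2.750^2 = 7.790 and r_U = 0.216×2.750^0.5 = 0.3582.
Fraction of consumed A going to D: r_D/(r_D+r_U) = 0.9560.
C_D = 0.9560·C_{A0}·X = 0.9560×7.88×0.651 = 4.90 mol·L⁻¹.

4.90 mol·L⁻¹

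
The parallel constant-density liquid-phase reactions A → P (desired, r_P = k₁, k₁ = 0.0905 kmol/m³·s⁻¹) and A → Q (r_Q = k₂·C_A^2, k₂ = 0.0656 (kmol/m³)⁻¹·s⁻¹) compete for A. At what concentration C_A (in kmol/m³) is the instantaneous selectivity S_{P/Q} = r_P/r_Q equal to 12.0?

0.339 kmol/m³

S_{P/Q} = (k₁/k₂)·C_A^-2 ⇒ C_A = (S·k₂/k₁)^(-0.5).
= (12.0×0.0656/0.0905)^(-0.5) = (8.698)^(-0.5) = 0.339 kmol/m³.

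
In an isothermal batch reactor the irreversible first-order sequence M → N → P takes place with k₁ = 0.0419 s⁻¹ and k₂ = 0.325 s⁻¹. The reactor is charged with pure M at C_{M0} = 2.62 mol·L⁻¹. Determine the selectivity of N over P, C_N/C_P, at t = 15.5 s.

0.190

Solving the coupled first-order balances gives C_N(t) = [k₁/(k₂−k₁)]·C_{M0}·(e^(−k₁t) − e^(−k₂t)).
e^(−k₁t) = e^(−0.0419×15.5) = e^(−0.6494) = 0.5223; e^(−k₂t) = e^(−5.038) = 0.006490.
C_N = 0.0419×2.62/(0.325−0.0419) × (0.5223−0.006490) = 0.3878×0.5158 = 0.2000 mol·L⁻¹.
C_M = C_{M0}e^(−k₁t) = 1.369 mol·L⁻¹, so C_P = C_{M0}−C_M−C_N = 1.051 mol·L⁻¹; C_N/C_P = 0.190.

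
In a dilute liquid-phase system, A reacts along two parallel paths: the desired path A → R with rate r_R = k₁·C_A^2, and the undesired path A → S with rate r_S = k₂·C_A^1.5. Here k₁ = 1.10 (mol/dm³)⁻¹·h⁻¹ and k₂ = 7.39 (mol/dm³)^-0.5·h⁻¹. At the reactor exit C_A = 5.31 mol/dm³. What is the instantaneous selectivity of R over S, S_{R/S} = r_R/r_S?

0.343

S_{R/S} = r_R/r_S = (k₁·C_A^2)/(k₂·C_A^1.5) = (k₁/k₂)·C_A^0.5.
= (1.10×5.310^2) / (7.39×5.310^1.5) = 31.02/90.42 = 0.343.
Since the desired path is higher order in A, keeping C_A high (PFR or concentrated feed) favours R.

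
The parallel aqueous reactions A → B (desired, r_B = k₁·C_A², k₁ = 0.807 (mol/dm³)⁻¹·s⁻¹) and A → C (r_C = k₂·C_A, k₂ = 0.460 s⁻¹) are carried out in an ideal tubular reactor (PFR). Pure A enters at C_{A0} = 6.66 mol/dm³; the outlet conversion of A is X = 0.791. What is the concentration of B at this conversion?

4.52 mol/dm³

C_A = C_{A0}(1−X) = 1.392 mol/dm³.
Along a PFR/batch, dC_C/dC_A = −r_C/(r_B+r_C) = −k₂/(k₂+k₁·C_A).
Integrating from C_{A0} to C_A: C_C = (0.460/0.807)·ln[(0.460+0.807·6.66)/(0.460+0.807·1.39)] = 0.5700·ln(5.835/1.583) = 0.7435 mol/dm³.
Then C_B = (C_{A0}−C_A) − C_C = 5.268 − 0.7435 = 4.525 mol/dm³.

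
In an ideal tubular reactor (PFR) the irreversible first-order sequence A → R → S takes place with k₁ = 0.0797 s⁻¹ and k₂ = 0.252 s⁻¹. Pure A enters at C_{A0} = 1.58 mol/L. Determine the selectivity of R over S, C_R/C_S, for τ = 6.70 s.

For first-order series with pure A initially, C_R(τ) = k₁C_{A0}/(k₂−k₁)·(e^(−k₁τ) − e^(−k₂τ)).
e^(−k₁τ) = e^(−0.0797×6.70) = e^(−0.5340) = 0.5863; e^(−k₂τ) = e^(−1.688) = 0.1848.
C_R = 0.0797×1.58/(0.252−0.0797) × (0.5863−0.1848) = 0.7309×0.4014 = 0.2934 mol/L.
C_A = C_{A0}e^(−k₁τ) = 0.9263 mol/L, so C_S = C_{A0}−C_A−C_R = 0.3603 mol/L; C_R/C_S = 0.814.

0.814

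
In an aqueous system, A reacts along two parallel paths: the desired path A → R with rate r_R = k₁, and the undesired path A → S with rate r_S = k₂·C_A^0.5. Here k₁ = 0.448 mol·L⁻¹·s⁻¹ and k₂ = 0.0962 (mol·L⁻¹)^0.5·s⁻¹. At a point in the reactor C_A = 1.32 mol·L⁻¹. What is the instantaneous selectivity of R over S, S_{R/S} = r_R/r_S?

4.05

S_{R/S} = r_R/r_S = (k₁)/(k₂·C_A^0.5) = (k₁/k₂)·C_A^-0.5.
= (0.448) / (0.0962×1.320^0.5) = 0.4480/0.1105 = 4.05.
The undesired path is higher order in A, so low C_A (CSTR or dilute feed) favours R.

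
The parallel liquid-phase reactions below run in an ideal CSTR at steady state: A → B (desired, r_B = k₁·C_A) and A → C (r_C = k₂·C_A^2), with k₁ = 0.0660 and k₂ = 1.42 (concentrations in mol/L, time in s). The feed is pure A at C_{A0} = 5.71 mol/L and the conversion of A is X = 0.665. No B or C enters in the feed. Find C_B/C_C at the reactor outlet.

Exit C_A = C_{A0}(1−X) = 5.71×0.335 = 1.913 mol/L.
Rates in a CSTR are evaluated at the outlet concentration: r_B = 0.0660×1.913 = 0.1262, r_C = 1.42×1.913^2 = 5.196.
Overall selectivity = C_B/C_C = r_Bτ/(r_Cτ) = r_B/r_C = 0.0243.

0.0243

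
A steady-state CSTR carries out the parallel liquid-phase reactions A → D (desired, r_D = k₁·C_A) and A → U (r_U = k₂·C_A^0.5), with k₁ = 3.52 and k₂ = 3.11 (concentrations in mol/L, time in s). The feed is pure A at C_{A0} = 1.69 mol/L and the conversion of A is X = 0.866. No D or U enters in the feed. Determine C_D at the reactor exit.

Exit C_A = C_{A0}(1−X) = 1.69×0.134 = 0.2265 mol/L.
In a CSTR the entire volume is at exit conditions, so r_D = 3.52×0.2265 = 0.7971 and r_U = 3.11×0.2265^0.5 = 1.480.
Fraction of consumed A going to D: r_D/(r_D+r_U) = 0.3501.
C_D = 0.3501·C_{A0}·X = 0.3501×1.69×0.866 = 0.512 mol/L.

0.512 mol/L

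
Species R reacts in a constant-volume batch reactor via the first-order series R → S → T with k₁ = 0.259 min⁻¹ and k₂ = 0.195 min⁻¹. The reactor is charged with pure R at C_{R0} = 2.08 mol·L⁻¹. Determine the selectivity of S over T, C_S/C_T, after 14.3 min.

0.181

Solving the coupled first-order balances gives C_S(t) = [k₁/(k₂−k₁)]·C_{R0}·(e^(−k₁t) − e^(−k₂t)).
e^(−k₁t) = e^(−0.259×14.3) = e^(−3.704) = 0.02463; e^(−k₂t) = e^(−2.789) = 0.06151.
C_S = 0.259×2.08/(0.195−0.259) × (0.02463−0.06151) = (-8.418)×(-0.03688) = 0.3104 mol·L⁻¹.
C_R = C_{R0}e^(−k₁t) = 0.05124 mol·L⁻¹, so C_T = C_{R0}−C_R−C_S = 1.718 mol·L⁻¹; C_S/C_T = 0.181.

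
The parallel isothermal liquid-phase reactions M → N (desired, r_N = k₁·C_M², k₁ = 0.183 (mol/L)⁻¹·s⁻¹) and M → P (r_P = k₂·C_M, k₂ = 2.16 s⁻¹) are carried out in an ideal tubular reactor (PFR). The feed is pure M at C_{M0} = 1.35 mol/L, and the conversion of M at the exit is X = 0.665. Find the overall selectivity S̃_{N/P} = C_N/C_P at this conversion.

C_M = C_{M0}(1−X) = 0.4522 mol/L.
Along a PFR/batch, dC_P/dC_M = −r_P/(r_N+r_P) = −k₂/(k₂+k₁·C_M).
Integrating from C_{M0} to C_M: C_P = (2.16/0.183)·ln[(2.16+0.183·1.35)/(2.16+0.183·0.452)] = 11.80·ln(2.407/2.243) = 0.8344 mol/L.
Then C_N = (C_{M0}−C_M) − C_P = 0.8978 − 0.8344 = 0.06333 mol/L.
S̃_{N/P} = C_N/C_P = 0.06333/0.8344 = 0.0759.

0.0759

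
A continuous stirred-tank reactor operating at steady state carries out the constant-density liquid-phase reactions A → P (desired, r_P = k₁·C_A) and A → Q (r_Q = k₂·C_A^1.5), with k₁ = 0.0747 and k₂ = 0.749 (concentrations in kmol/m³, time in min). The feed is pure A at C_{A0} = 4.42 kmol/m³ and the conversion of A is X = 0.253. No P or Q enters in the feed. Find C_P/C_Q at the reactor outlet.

Exit C_A = C_{A0}(1−X) = 4.42×0.747 = 3.302 kmol/m³.
In a CSTR the entire volume is at exit conditions, so r_P = 0.0747×3.302 = 0.2466 and r_Q = 0.749×3.302^1.5 = 4.494.
Overall selectivity = C_P/C_Q = r_Pτ/(r_Qτ) = r_P/r_Q = 0.0549.

0.0549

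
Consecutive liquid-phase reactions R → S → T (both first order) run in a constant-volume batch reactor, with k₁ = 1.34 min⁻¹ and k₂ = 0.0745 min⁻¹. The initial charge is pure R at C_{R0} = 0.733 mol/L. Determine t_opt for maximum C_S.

2.28 min

For first-order series the maximum of C_S occurs at t_opt = ln(k₂/k₁)/(k₂−k₁).
= ln(0.0745/1.34)/(0.0745−1.34) = ln(0.05560)/-1.266 = -2.890/-1.266 = 2.28 min.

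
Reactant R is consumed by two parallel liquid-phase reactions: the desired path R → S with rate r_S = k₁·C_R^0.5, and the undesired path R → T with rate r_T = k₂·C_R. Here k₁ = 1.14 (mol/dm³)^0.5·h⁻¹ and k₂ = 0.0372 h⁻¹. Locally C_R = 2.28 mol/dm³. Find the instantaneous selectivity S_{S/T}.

S_{S/T} = r_S/r_T = (k₁·C_R^0.5)/(k₂·C_R) = (k₁/k₂)·C_R^-0.5.
= (1.14×2.280^0.5) / (0.0372×2.280) = 1.721/0.08482 = 20.3.
The undesired path is higher order in R, so low C_R (CSTR or dilute feed) favours S.

20.3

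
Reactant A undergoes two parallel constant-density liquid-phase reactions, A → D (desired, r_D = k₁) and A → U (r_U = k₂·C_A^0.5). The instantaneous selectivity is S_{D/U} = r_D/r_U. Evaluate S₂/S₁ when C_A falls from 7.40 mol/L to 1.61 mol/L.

S_{D/U} = (k₁/k₂)·C_A^-0.5, so S₂/S₁ = (C_{A,2}/C_{A,1})^-0.5.
= (1.61/7.40)^(-0.5) = (0.2176)^(-0.5) = 2.14.

2.14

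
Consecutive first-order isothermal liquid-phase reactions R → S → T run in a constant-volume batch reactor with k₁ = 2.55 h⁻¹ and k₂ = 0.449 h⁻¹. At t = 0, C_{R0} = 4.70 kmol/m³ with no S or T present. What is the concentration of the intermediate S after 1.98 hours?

Solving the coupled first-order balances gives C_S(t) = [k₁/(k₂−k₁)]·C_{R0}·(e^(−k₁t) − e^(−k₂t)).
e^(−k₁t) = e^(−2.55×1.98) = e^(−5.049) = 0.006416; e^(−k₂t) = e^(−0.8890) = 0.4111.
C_S = 2.55×4.70/(0.449−2.55) × (0.006416−0.4111) = (-5.704)×(-0.4046) = 2.308 kmol/m³.

2.31 kmol/m³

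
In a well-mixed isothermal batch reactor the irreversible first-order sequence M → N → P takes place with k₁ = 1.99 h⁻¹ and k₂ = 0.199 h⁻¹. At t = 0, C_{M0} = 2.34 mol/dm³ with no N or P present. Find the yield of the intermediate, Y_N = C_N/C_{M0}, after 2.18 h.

The intermediate concentration in a first-order A→B→C sequence is C_N = k₁C_{M0}(e^(−k₁t) − e^(−k₂t))/(k₂−k₁).
e^(−k₁t) = e^(−1.99×2.18) = e^(−4.338) = 0.01306; e^(−k₂t) = e^(−0.4338) = 0.6480.
C_N = 1.99×2.34/(0.199−1.99) × (0.01306−0.6480) = (-2.600)×(-0.6350) = 1.651 mol/dm³.
Y_N = C_N/C_{M0} = 1.651/2.34 = 0.706.

0.706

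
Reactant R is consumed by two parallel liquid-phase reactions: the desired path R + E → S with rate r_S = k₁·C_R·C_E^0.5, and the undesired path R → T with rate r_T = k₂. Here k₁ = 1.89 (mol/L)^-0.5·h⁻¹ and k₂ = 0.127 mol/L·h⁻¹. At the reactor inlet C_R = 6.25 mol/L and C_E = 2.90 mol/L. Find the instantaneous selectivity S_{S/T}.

S_{S/T} = r_S/r_T = (k₁·C_R·C_E^0.5)/(k₂) = (k₁/k₂)·C_R·C_E^0.5.
= (1.89×6.250×2.900^0.5) / (0.127) = 20.12/0.1270 = 158.

158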